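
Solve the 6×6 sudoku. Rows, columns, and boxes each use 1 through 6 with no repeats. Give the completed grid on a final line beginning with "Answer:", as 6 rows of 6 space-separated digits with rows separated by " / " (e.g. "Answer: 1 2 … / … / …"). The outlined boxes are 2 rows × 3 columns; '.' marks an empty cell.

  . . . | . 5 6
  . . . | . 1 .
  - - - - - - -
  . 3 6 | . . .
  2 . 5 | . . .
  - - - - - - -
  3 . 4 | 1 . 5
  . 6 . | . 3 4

Step 1. [r6c4∈{2}] r6c4 is down to just 2. So r6c4=2.
Step 2. [r2c6∈{2,3}] in box 2, 2 fits only at r2c6. So r2c6=2.
Step 3. [r4c4∈{3,4,6}] in col 4, 6 fits only at r4c4. So r4c4=6.
Step 4. [r1c3∈{1,2,3}] in col 3, 2 fits only at r1c3 ⇒ r1c3=2.
Step 5. [r4c5∈{4}] r4c5 has the single candidate 4 ⇒ r4c5=4.
Step 6. [r4c2∈{1}] r4c2 has the single candidate 1 ⇒ r4c2=1.
Step 7. [r1c2∈{4}] r1c2 has the single candidate 4. So r1c2=4.
Step 8. [r6c1∈{1,5}] r6c1 is the only open cell in row 6 admitting 5, so r6c1=5.
Step 9. [r2c3∈{3}] r2c3 has the single candidate 3 ⇒ r2c3=3.
Step 10. [r3c1∈{4}] r3c1's peers cover all but 4. So r3c1=4.
Step 11. [r2c4∈{4}] nothing but 4 survives at r2c4, so r2c4=4.
Step 12. [r5c2∈{2}] r5c2 is down to just 2 ⇒ r5c2=2.
Step 13. [r2c1∈{6}] r2c1's peers cover all but 6 ⇒ r2c1=6.
Step 14. [r2c2∈{5}] nothing but 5 survives at r2c2 ⇒ r2c2=5.
Step 15. [r5c5∈{6}] nothing but 6 survives at r5c5. So r5c5=6.
Step 16. [r1c4∈{3}] r1c4 is down to just 3 ⇒ r1c4=3.
Step 17. [r6c3∈{1}] nothing but 1 survives at r6c3 ⇒ r6c3=1.
Step 18. [r3c6∈{1}] only 1 remains possible at r3c6 ⇒ r3c6=1.
Step 19. [r3c4∈{5}] r3c4's peers cover all but 5. So r3c4=5.
Step 20. [r4c6∈{3}] r4c6 is down to just 3. So r4c6=3.
Step 21. [r1c1∈{1}] r1c1 has the single candidate 1 ⇒ r1c1=1.
Step 22. [r3c5∈{2}] nothing but 2 survives at r3c5, so r3c5=2.

Answer: 1 4 2 3 5 6 / 6 5 3 4 1 2 / 4 3 6 5 2 1 / 2 1 5 6 4 3 / 3 2 4 1 6 5 / 5 6 1 2 3 4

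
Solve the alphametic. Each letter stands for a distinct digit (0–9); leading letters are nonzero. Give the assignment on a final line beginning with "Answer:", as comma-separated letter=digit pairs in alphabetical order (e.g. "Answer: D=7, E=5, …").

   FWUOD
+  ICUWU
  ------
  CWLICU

Step 1. [C] C is the leading digit of a 6-digit sum of two 5-digit numbers; the final carry is exactly 1, so C=1.
Step 2. [col 1: D + U ≡ U (mod 10)] column 1: given nothing yet, carry-in 0, and digits 1 already taken and all letters distinct, D+U≡U (mod 10) forces D=0. So D=0.
Step 3. [col 1: D + U ≡ U (mod 10)] several values work for U in column 1 (D + U ≡ U (mod 10), carry-in 0); try U=8. So U=8.
Step 4. [col 2: O + W ≡ C (mod 10)] several values work for W in column 2 (O + W ≡ C (mod 10), carry-in 0); try W=2, so W=2.
Step 5. [col 2: O + W ≡ C (mod 10)] column 2: given W=2, C=1, carry-in 0, and digits 0,1,2,8 already taken and all letters distinct, O+W≡C (mod 10) forces O=9. So O=9.
Step 6. [col 3: U + U ≡ I (mod 10)] in column 3 we have U+U≡I with carry-in 1; given U=8 and digits 0,1,2,8,9 already taken and all letters distinct, that pins I to 7 ⇒ I=7.
Step 7. [col 4: W + C ≡ L (mod 10)] column 4: given W=2, C=1, carry-in 1, and digits 0,1,2,7,8,9 already taken and all letters distinct, W+C≡L (mod 10) forces L=4 ⇒ L=4.
Step 8. [col 5: F + I ≡ W (mod 10)] column 5: given I=7, W=2, carry-in 0, and digits 0,1,2,4,7,8,9 already taken and all letters distinct, F+I≡W (mod 10) forces F=5, so F=5.

Answer: C=1, D=0, F=5, I=7, L=4, O=9, U=8, W=2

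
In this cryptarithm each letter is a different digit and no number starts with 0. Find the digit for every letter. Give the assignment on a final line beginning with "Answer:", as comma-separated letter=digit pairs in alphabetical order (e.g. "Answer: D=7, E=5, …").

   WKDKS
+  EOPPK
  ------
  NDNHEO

Step 1. [col 1: S + K ≡ O (mod 10)] several values work for O in column 1 (S + K ≡ O (mod 10), carry-in 0); try O=2 ⇒ O=2.
Step 2. [col 1: S + K ≡ O (mod 10)] several values work for S in column 1 (S + K ≡ O (mod 10), carry-in 0); try S=4, so S=4.
Step 3. [col 1: S + K ≡ O (mod 10)] column 1 reads S+K+carry(0)=O with S=4, O=2; with digits 2,4 already taken and all letters distinct, the only value for K is 8. So K=8.
Step 4. [N] the sum has 6 digits but both addends have 5; that extra leading digit N is the final carry, namely 1, so N=1.
Step 5. [col 2: K + P ≡ E (mod 10)] several values work for P in column 2 (K + P ≡ E (mod 10), carry-in 1); try P=6 ⇒ P=6.
Step 6. [col 2: K + P ≡ E (mod 10)] in column 2 we have K+P≡E with carry-in 1; given K=8, P=6 and digits 1,2,4,6,8 already taken and all letters distinct, that pins E to 5. So E=5.
Step 7. [col 3: D + P ≡ H (mod 10)] D=3 is one option consistent with column 3 (D + P ≡ H (mod 10), carry-in 1) — take it, so D=3.
Step 8. [col 3: D + P ≡ H (mod 10)] in column 3 we have D+P≡H with carry-in 1; given D=3, P=6 and digits 1,2,3,4,5,6,8 already taken and all letters distinct, that pins H to 0. So H=0.
Step 9. [col 5: W + E ≡ D (mod 10)] in column 5 we have W+E≡D with carry-in 1; given E=5, D=3 and digits 0,1,2,3,4,5,6,8 already taken and all letters distinct, that pins W to 7. So W=7.

Answer: D=3, E=5, H=0, K=8, N=1, O=2, P=6, S=4, W=7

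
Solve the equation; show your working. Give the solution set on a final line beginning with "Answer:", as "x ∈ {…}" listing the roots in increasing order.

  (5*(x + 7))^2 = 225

Step 1. [(5*(x + 7))^2 = 225] 225 ≥ 0, LHS is (·)² — take ±√. So sqrt: 5*(x + 7) = 15 or -15.
Step 2. [5*(x + 7) = 15 or -15] 5·(inner) — divide through by 5. So div: x + 7 = 3 or -3.
Step 3. [x + 7 = 3 or -3] +7 is outermost — subtract 7 both sides, so sub: x = -4 or -10.

Answer: x ∈ {-10, -4}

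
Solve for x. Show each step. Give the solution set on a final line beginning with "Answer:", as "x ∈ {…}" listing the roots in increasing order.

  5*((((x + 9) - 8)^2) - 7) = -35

Step 1. [5*((((x + 9) - 8)^2) - 7) = -35] LHS = 5·(…); ÷5 both sides ⇒ div: (((x + 9) - 8)^2) - 7 = -7.
Step 2. [(((x + 9) - 8)^2) - 7 = -7] the outer -7 inverts by adding 7. So sub: ((x + 9) - 8)^2 = 0.
Step 3. [((x + 9) - 8)^2 = 0] LHS squared, RHS 0 ≥ 0: apply √ (±) ⇒ sqrt: (x + 9) - 8 = 0.
Step 4. [(x + 9) - 8 = 0] -8 is outermost — add 8 both sides, so sub: x + 9 = 8.
Step 5. [x + 9 = 8] the outer +9 inverts by subtracting 9 ⇒ sub: x = -1.

Answer: x ∈ {-1}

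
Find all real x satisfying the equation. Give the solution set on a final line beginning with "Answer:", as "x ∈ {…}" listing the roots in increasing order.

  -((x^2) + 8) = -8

Step 1. [-((x^2) + 8) = -8] leading − — multiply by −1, so neg: (x^2) + 8 = 8.
Step 2. [(x^2) + 8 = 8] peel the +8: subtract 8 from each side. So sub: x^2 = 0.
Step 3. [x^2 = 0] LHS squared, RHS 0 ≥ 0: apply √ (±), so sqrt: x = 0.

Answer: x ∈ {0}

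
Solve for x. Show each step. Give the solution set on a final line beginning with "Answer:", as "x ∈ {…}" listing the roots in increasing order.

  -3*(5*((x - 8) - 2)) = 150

Step 1. [-3*(5*((x - 8) - 2)) = 150] LHS = -3·(…); ÷-3 both sides, so div: 5*((x - 8) - 2) = -50.
Step 2. [5*((x - 8) - 2) = -50] divide by the outer 5 ⇒ div: (x - 8) - 2 = -10.
Step 3. [(x - 8) - 2 = -10] add 2: x sits inside (… - 2). So sub: x - 8 = -8.
Step 4. [x - 8 = -8] peel the -8: add 8 from each side, so sub: x = 0.

Answer: x ∈ {0}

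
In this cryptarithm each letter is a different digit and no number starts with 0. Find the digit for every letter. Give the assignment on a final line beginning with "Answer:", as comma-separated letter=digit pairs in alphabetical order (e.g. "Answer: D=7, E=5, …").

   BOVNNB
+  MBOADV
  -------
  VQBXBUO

Step 1. [col 1: B + V ≡ O (mod 10)] several values work for V in column 1 (B + V ≡ O (mod 10), carry-in 0); try V=1 ⇒ V=1.
Step 2. [col 1: B + V ≡ O (mod 10)] several values work for B in column 1 (B + V ≡ O (mod 10), carry-in 0); try B=8. So B=8.
Step 3. [col 1: B + V ≡ O (mod 10)] column 1: given B=8, V=1, carry-in 0, and digits 1,8 already taken and all letters distinct, B+V≡O (mod 10) forces O=9 ⇒ O=9.
Step 4. [col 2: N + D ≡ U (mod 10)] several values work for N in column 2 (N + D ≡ U (mod 10), carry-in 0); try N=2 ⇒ N=2.
Step 5. [col 2: N + D ≡ U (mod 10)] no forcing yet in column 2 (carry-in 0); U=7 is free and consistent — try it. So U=7.
Step 6. [col 2: N + D ≡ U (mod 10)] column 2 reads N+D+carry(0)=U with N=2, U=7; with digits 1,2,7,8,9 already taken and all letters distinct, the only value for D is 5, so D=5.
Step 7. [col 3: N + A ≡ B (mod 10)] column 3: given N=2, B=8, carry-in 0, and digits 1,2,5,7,8,9 already taken and all letters distinct, N+A≡B (mod 10) forces A=6, so A=6.
Step 8. [col 4: V + O ≡ X (mod 10)] column 4: given V=1, O=9, carry-in 0, and digits 1,2,5,6,7,8,9 already taken and all letters distinct, V+O≡X (mod 10) forces X=0, so X=0.
Step 9. [col 6: B + M ≡ Q (mod 10)] column 6: given B=8, carry-in 1, and digits 0,1,2,5,6,7,8,9 already taken and all letters distinct, B+M≡Q (mod 10) forces Q=3 ⇒ Q=3.
Step 10. [col 6: B + M ≡ Q (mod 10)] in column 6 we have B+M≡Q with carry-in 1; given B=8, Q=3 and digits 0,1,2,3,5,6,7,8,9 already taken and all letters distinct, that pins M to 4. So M=4.

Answer: A=6, B=8, D=5, M=4, N=2, O=9, Q=3, U=7, V=1, X=0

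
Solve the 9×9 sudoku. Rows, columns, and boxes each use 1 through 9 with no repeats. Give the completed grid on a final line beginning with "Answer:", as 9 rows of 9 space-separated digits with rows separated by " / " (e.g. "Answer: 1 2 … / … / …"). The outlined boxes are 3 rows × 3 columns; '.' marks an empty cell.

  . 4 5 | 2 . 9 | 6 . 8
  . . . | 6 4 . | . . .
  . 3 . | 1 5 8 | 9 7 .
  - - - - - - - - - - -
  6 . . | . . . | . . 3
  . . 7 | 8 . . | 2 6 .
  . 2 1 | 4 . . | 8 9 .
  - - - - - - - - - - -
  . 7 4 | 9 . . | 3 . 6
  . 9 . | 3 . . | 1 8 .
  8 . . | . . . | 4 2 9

Step 1. [r9c2∈{1,5,6}] across col 2, 6 lands solely at r9c2. So r9c2=6.
Step 2. [r7c1∈{1,2,5}] 1 has one home in box 7: r7c1. So r7c1=1.
Step 3. [r8c3∈{2}] r8c3's peers cover all but 2, so r8c3=2.
Step 4. [r5c2∈{5}] only 5 remains possible at r5c2 ⇒ r5c2=5.
Step 5. [r4c7∈{5,7}] in col 7, 7 fits only at r4c7 ⇒ r4c7=7.
Step 6. [r9c4∈{5,7}] r9c4 is the only open cell in col 4 admitting 7, so r9c4=7.
Step 7. [r9c6∈{1,5}] in row 9, 5 fits only at r9c6. So r9c6=5.
Step 8. [r1c8∈{1,3}] 1 has one home in row 1: r1c8, so r1c8=1.
Step 9. [r1c5∈{3,7}] row 1 places 3 nowhere but r1c5 ⇒ r1c5=3.
Step 10. [r5c1∈{3,4,9}] across col 1, 4 lands solely at r5c1 ⇒ r5c1=4.
Step 11. [r6c9∈{5}] r6c9 is down to just 5, so r6c9=5.
Step 12. [r4c3∈{8,9}] box 4 places 9 nowhere but r4c3. So r4c3=9.
Step 13. [r9c5∈{1}] nothing but 1 survives at r9c5, so r9c5=1.
Step 14. [r2c1∈{2,7,9}] in row 2, 9 fits only at r2c1 ⇒ r2c1=9.
Step 15. [r4c6∈{1,2}] row 4 places 1 nowhere but r4c6, so r4c6=1.
Step 16. [r6c5∈{6,7}] 7 has one home in col 5: r6c5, so r6c5=7.
Step 17. [r6c6∈{3,6}] 6 has one home in row 6: r6c6, so r6c6=6.
Step 18. [r7c5∈{2,8}] in row 7, 8 fits only at r7c5 ⇒ r7c5=8.
Step 19. [r2c7∈{5}] nothing but 5 survives at r2c7 ⇒ r2c7=5.
Step 20. [r2c9∈{2}] r2c9 is down to just 2, so r2c9=2.
Step 21. [r2c3∈{8}] nothing but 8 survives at r2c3 ⇒ r2c3=8.
Step 22. [r4c4∈{5}] r4c4's peers cover all but 5, so r4c4=5.
Step 23. [r2c8∈{3}] r2c8's peers cover all but 3. So r2c8=3.
Step 24. [r4c8∈{4}] r4c8's peers cover all but 4. So r4c8=4.
Step 25. [r6c1∈{3}] only 3 remains possible at r6c1 ⇒ r6c1=3.
Step 26. [r1c1∈{7}] r1c1's peers cover all but 7, so r1c1=7.
Step 27. [r2c2∈{1}] nothing but 1 survives at r2c2. So r2c2=1.
Step 28. [r7c6∈{2}] r7c6 is down to just 2. So r7c6=2.
Step 29. [r8c5∈{6}] only 6 remains possible at r8c5. So r8c5=6.
Step 30. [r7c8∈{5}] only 5 remains possible at r7c8. So r7c8=5.
Step 31. [r9c3∈{3}] r9c3 has the single candidate 3. So r9c3=3.
Step 32. [r4c5∈{2}] nothing but 2 survives at r4c5. So r4c5=2.
Step 33. [r3c3∈{6}] only 6 remains possible at r3c3 ⇒ r3c3=6.
Step 34. [r8c1∈{5}] r8c1 is down to just 5 ⇒ r8c1=5.
Step 35. [r2c6∈{7}] r2c6's peers cover all but 7, so r2c6=7.
Step 36. [r4c2∈{8}] only 8 remains possible at r4c2, so r4c2=8.
Step 37. [r5c6∈{3}] r5c6 is down to just 3 ⇒ r5c6=3.
Step 38. [r8c9∈{7}] r8c9 has the single candidate 7. So r8c9=7.
Step 39. [r5c9∈{1}] r5c9 has the single candidate 1. So r5c9=1.
Step 40. [r5c5∈{9}] only 9 remains possible at r5c5. So r5c5=9.
Step 41. [r3c1∈{2}] r3c1 has the single candidate 2 ⇒ r3c1=2.
Step 42. [r8c6∈{4}] nothing but 4 survives at r8c6 ⇒ r8c6=4.
Step 43. [r3c9∈{4}] r3c9 has the single candidate 4. So r3c9=4.

Answer: 7 4 5 2 3 9 6 1 8 / 9 1 8 6 4 7 5 3 2 / 2 3 6 1 5 8 9 7 4 / 6 8 9 5 2 1 7 4 3 / 4 5 7 8 9 3 2 6 1 / 3 2 1 4 7 6 8 9 5 / 1 7 4 9 8 2 3 5 6 / 5 9 2 3 6 4 1 8 7 / 8 6 3 7 1 5 4 2 9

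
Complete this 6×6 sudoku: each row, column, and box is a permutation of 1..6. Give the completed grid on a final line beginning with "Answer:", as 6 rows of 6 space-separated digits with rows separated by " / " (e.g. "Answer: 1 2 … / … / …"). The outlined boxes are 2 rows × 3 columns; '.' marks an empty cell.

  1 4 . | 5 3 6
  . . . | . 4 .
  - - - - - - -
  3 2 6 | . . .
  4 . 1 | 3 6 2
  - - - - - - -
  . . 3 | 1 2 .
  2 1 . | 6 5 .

Step 1. [r2c3∈{2,5}] 5 has one home in col 3: r2c3 ⇒ r2c3=5.
Step 2. [r5c6∈{4}] r5c6 has the single candidate 4 ⇒ r5c6=4.
Step 3. [r5c1∈{5,6}] across col 1, 5 lands solely at r5c1 ⇒ r5c1=5.
Step 4. [r5c2∈{6}] r5c2's peers cover all but 6. So r5c2=6.
Step 5. [r3c5∈{1}] r3c5's peers cover all but 1, so r3c5=1.
Step 6. [r6c6∈{3}] r6c6 has the single candidate 3. So r6c6=3.
Step 7. [r2c4∈{2}] r2c4 is down to just 2, so r2c4=2.
Step 8. [r4c2∈{5}] r4c2 has the single candidate 5, so r4c2=5.
Step 9. [r2c2∈{3}] r2c2's peers cover all but 3. So r2c2=3.
Step 10. [r2c6∈{1}] r2c6's peers cover all but 1. So r2c6=1.
Step 11. [r1c3∈{2}] nothing but 2 survives at r1c3. So r1c3=2.
Step 12. [r6c3∈{4}] only 4 remains possible at r6c3 ⇒ r6c3=4.
Step 13. [r3c6∈{5}] nothing but 5 survives at r3c6 ⇒ r3c6=5.
Step 14. [r3c4∈{4}] r3c4 is down to just 4. So r3c4=4.
Step 15. [r2c1∈{6}] nothing but 6 survives at r2c1 ⇒ r2c1=6.

Answer: 1 4 2 5 3 6 / 6 3 5 2 4 1 / 3 2 6 4 1 5 / 4 5 1 3 6 2 / 5 6 3 1 2 4 / 2 1 4 6 5 3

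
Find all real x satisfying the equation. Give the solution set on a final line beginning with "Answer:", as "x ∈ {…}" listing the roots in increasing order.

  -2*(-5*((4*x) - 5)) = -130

Step 1. [-2*(-5*((4*x) - 5)) = -130] divide by the outer -2 ⇒ div: -5*((4*x) - 5) = 65.
Step 2. [-5*((4*x) - 5) = 65] LHS = -5·(…); ÷-5 both sides, so div: (4*x) - 5 = -13.
Step 3. [(4*x) - 5 = -13] 5 comes off first (add 5), so sub: 4*x = -8.
Step 4. [4*x = -8] 4 out front; divide by 4 ⇒ div: x = -2.

Answer: x ∈ {-2}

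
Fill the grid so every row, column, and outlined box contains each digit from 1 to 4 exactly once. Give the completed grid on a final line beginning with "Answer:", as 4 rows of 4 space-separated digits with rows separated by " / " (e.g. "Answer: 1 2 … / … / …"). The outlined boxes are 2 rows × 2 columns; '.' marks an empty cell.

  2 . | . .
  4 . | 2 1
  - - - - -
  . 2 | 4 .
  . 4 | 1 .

Step 1. [r3c4∈{3}] only 3 remains possible at r3c4, so r3c4=3.
Step 2. [r2c2∈{3}] nothing but 3 survives at r2c2, so r2c2=3.
Step 3. [r1c4∈{4}] r1c4's peers cover all but 4. So r1c4=4.
Step 4. [r4c1∈{3}] r4c1 is down to just 3 ⇒ r4c1=3.
Step 5. [r1c3∈{3}] r1c3 is down to just 3, so r1c3=3.
Step 6. [r1c2∈{1}] r1c2 has the single candidate 1. So r1c2=1.
Step 7. [r3c1∈{1}] r3c1 is down to just 1, so r3c1=1.
Step 8. [r4c4∈{2}] r4c4's peers cover all but 2, so r4c4=2.

Answer: 2 1 3 4 / 4 3 2 1 / 1 2 4 3 / 3 4 1 2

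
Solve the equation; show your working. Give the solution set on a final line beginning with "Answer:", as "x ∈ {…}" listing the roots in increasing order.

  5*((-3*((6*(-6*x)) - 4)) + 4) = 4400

Step 1. [5*((-3*((6*(-6*x)) - 4)) + 4) = 4400] 5 out front; divide by 5, so div: (-3*((6*(-6*x)) - 4)) + 4 = 880.
Step 2. [(-3*((6*(-6*x)) - 4)) + 4 = 880] subtract 4: x sits inside (… + 4), so sub: -3*((6*(-6*x)) - 4) = 876.
Step 3. [-3*((6*(-6*x)) - 4) = 876] -3 out front; divide by -3, so div: (6*(-6*x)) - 4 = -292.
Step 4. [(6*(-6*x)) - 4 = -292] -4 is outermost — add 4 both sides. So sub: 6*(-6*x) = -288.
Step 5. [6*(-6*x) = -288] 6·(inner) — divide through by 6 ⇒ div: -6*x = -48.
Step 6. [-6*x = -48] leading coefficient -6: divide by -6 ⇒ div: x = 8.

Answer: x ∈ {8}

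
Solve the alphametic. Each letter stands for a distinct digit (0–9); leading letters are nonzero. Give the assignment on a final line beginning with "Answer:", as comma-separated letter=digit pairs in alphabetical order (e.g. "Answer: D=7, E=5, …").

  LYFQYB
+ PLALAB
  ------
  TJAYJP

Step 1. [col 1: B + B ≡ P (mod 10)] column 1 (B + B ≡ P (mod 10), carry-in 0) doesn't pin B yet; pick B=8 and continue, so B=8.
Step 2. [col 1: B + B ≡ P (mod 10)] column 1: given B=8, carry-in 0, and digits 8 already taken and all letters distinct, B+B≡P (mod 10) forces P=6, so P=6.
Step 3. [col 2: Y + A ≡ J (mod 10)] column 2 (Y + A ≡ J (mod 10), carry-in 1) doesn't pin J yet; pick J=7 and continue, so J=7.
Step 4. [col 2: Y + A ≡ J (mod 10)] several values work for Y in column 2 (Y + A ≡ J (mod 10), carry-in 1); try Y=4. So Y=4.
Step 5. [col 2: Y + A ≡ J (mod 10)] from column 2 (Y=4, J=7, carry-in 1, digits 4,6,7,8 already taken and all letters distinct): A must equal 2 ⇒ A=2.
Step 6. [col 3: Q + L ≡ Y (mod 10)] no forcing yet in column 3 (carry-in 0); Q=1 is free and consistent — try it, so Q=1.
Step 7. [col 3: Q + L ≡ Y (mod 10)] column 3 reads Q+L+carry(0)=Y with Q=1, Y=4; with digits 1,2,4,6,7,8 already taken and all letters distinct, the only value for L is 3, so L=3.
Step 8. [col 4: F + A ≡ A (mod 10)] column 4 reads F+A+carry(0)=A with A=2; with digits 1,2,3,4,6,7,8 already taken and all letters distinct, the only value for F is 0, so F=0.
Step 9. [col 6: L + P ≡ T (mod 10)] column 6 reads L+P+carry(0)=T with L=3, P=6; with digits 0,1,2,3,4,6,7,8 already taken and all letters distinct, the only value for T is 9, so T=9.

Answer: A=2, B=8, F=0, J=7, L=3, P=6, Q=1, T=9, Y=4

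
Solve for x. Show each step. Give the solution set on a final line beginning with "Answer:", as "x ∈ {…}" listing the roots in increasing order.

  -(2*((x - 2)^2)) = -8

Step 1. [-(2*((x - 2)^2)) = -8] leading − — multiply by −1, so neg: 2*((x - 2)^2) = 8.
Step 2. [2*((x - 2)^2) = 8] divide by the outer 2 ⇒ div: (x - 2)^2 = 4.
Step 3. [(x - 2)^2 = 4] 4 ≥ 0, LHS is (·)² — take ±√ ⇒ sqrt: x - 2 = 2 or -2.
Step 4. [x - 2 = 2 or -2] 2 comes off first (add 2) ⇒ sub: x = 4 or 0.

Answer: x ∈ {0, 4}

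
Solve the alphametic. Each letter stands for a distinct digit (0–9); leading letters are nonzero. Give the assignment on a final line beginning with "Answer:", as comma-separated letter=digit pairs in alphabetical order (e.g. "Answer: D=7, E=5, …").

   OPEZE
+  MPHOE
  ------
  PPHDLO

Step 1. [P] the sum has 6 digits but both addends have 5; that extra leading digit P is the final carry, namely 1, so P=1.
Step 2. [col 1: E + E ≡ O (mod 10)] E=8 is one option consistent with column 1 (E + E ≡ O (mod 10), carry-in 0) — take it, so E=8.
Step 3. [col 1: E + E ≡ O (mod 10)] in column 1 we have E+E≡O with carry-in 0; given E=8 and digits 1,8 already taken and all letters distinct, that pins O to 6, so O=6.
Step 4. [col 2: Z + O ≡ L (mod 10)] no forcing yet in column 2 (carry-in 1); L=4 is free and consistent — try it ⇒ L=4.
Step 5. [col 2: Z + O ≡ L (mod 10)] from column 2 (O=6, L=4, carry-in 1, digits 1,4,6,8 already taken and all letters distinct): Z must equal 7. So Z=7.
Step 6. [col 3: E + H ≡ D (mod 10)] no forcing yet in column 3 (carry-in 1); D=2 is free and consistent — try it. So D=2.
Step 7. [col 3: E + H ≡ D (mod 10)] in column 3 we have E+H≡D with carry-in 1; given E=8, D=2 and digits 1,2,4,6,7,8 already taken and all letters distinct, that pins H to 3. So H=3.
Step 8. [col 5: O + M ≡ P (mod 10)] column 5: given O=6, P=1, carry-in 0, and digits 1,2,3,4,6,7,8 already taken and all letters distinct, O+M≡P (mod 10) forces M=5 ⇒ M=5.

Answer: D=2, E=8, H=3, L=4, M=5, O=6, P=1, Z=7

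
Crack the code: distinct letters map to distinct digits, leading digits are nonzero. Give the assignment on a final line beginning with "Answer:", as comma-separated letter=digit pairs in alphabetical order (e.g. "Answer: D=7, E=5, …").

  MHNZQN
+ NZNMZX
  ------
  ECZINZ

Step 1. [col 1: N + X ≡ Z (mod 10)] column 1 (N + X ≡ Z (mod 10), carry-in 0) doesn't pin X yet; pick X=4 and continue, so X=4.
Step 2. [col 1: N + X ≡ Z (mod 10)] Z=7 is one option consistent with column 1 (N + X ≡ Z (mod 10), carry-in 0) — take it, so Z=7.
Step 3. [col 1: N + X ≡ Z (mod 10)] from column 1 (X=4, Z=7, carry-in 0, digits 4,7 already taken and all letters distinct): N must equal 3. So N=3.
Step 4. [col 2: Q + Z ≡ N (mod 10)] column 2 reads Q+Z+carry(0)=N with Z=7, N=3; with digits 3,4,7 already taken and all letters distinct, the only value for Q is 6 ⇒ Q=6.
Step 5. [col 3: Z + M ≡ I (mod 10)] several values work for I in column 3 (Z + M ≡ I (mod 10), carry-in 1); try I=0, so I=0.
Step 6. [col 3: Z + M ≡ I (mod 10)] in column 3 we have Z+M≡I with carry-in 1; given Z=7, I=0 and digits 0,3,4,6,7 already taken and all letters distinct, that pins M to 2, so M=2.
Step 7. [col 5: H + Z ≡ C (mod 10)] several values work for C in column 5 (H + Z ≡ C (mod 10), carry-in 0); try C=8, so C=8.
Step 8. [col 5: H + Z ≡ C (mod 10)] column 5 reads H+Z+carry(0)=C with Z=7, C=8; with digits 0,2,3,4,6,7,8 already taken and all letters distinct, the only value for H is 1. So H=1.
Step 9. [col 6: M + N ≡ E (mod 10)] column 6 reads M+N+carry(0)=E with M=2, N=3; with digits 0,1,2,3,4,6,7,8 already taken and all letters distinct, the only value for E is 5, so E=5.

Answer: C=8, E=5, H=1, I=0, M=2, N=3, Q=6, X=4, Z=7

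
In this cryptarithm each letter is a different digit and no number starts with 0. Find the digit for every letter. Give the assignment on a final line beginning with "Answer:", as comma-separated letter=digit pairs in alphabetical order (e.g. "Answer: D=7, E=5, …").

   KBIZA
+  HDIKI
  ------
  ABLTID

Step 1. [col 1: A + I ≡ D (mod 10)] several values work for A in column 1 (A + I ≡ D (mod 10), carry-in 0); try A=1, so A=1.
Step 2. [col 1: A + I ≡ D (mod 10)] several values work for I in column 1 (A + I ≡ D (mod 10), carry-in 0); try I=9 ⇒ I=9.
Step 3. [col 1: A + I ≡ D (mod 10)] from column 1 (A=1, I=9, carry-in 0, digits 1,9 already taken and all letters distinct): D must equal 0, so D=0.
Step 4. [col 2: Z + K ≡ I (mod 10)] no forcing yet in column 2 (carry-in 1); K=6 is free and consistent — try it. So K=6.
Step 5. [col 2: Z + K ≡ I (mod 10)] column 2 reads Z+K+carry(1)=I with K=6, I=9; with digits 0,1,6,9 already taken and all letters distinct, the only value for Z is 2. So Z=2.
Step 6. [col 3: I + I ≡ T (mod 10)] in column 3 we have I+I≡T with carry-in 0; given I=9 and digits 0,1,2,6,9 already taken and all letters distinct, that pins T to 8 ⇒ T=8.
Step 7. [col 4: B + D ≡ L (mod 10)] B=3 is one option consistent with column 4 (B + D ≡ L (mod 10), carry-in 1) — take it. So B=3.
Step 8. [col 4: B + D ≡ L (mod 10)] in column 4 we have B+D≡L with carry-in 1; given B=3, D=0 and digits 0,1,2,3,6,8,9 already taken and all letters distinct, that pins L to 4. So L=4.
Step 9. [col 5: K + H ≡ B (mod 10)] column 5: given K=6, B=3, carry-in 0, and digits 0,1,2,3,4,6,8,9 already taken and all letters distinct, K+H≡B (mod 10) forces H=7. So H=7.

Answer: A=1, B=3, D=0, H=7, I=9, K=6, L=4, T=8, Z=2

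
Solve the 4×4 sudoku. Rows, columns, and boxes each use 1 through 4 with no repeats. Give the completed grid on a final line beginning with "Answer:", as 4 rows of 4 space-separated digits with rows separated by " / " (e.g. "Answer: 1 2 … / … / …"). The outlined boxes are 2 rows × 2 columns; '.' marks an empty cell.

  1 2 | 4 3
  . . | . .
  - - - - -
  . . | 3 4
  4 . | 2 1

Step 1. [r2c1∈{3}] r2c1's peers cover all but 3 ⇒ r2c1=3.
Step 2. [r2c4∈{2}] nothing but 2 survives at r2c4, so r2c4=2.
Step 3. [r3c1∈{2}] only 2 remains possible at r3c1, so r3c1=2.
Step 4. [r3c2∈{1}] r3c2 has the single candidate 1 ⇒ r3c2=1.
Step 5. [r2c3∈{1}] nothing but 1 survives at r2c3, so r2c3=1.
Step 6. [r4c2∈{3}] r4c2's peers cover all but 3, so r4c2=3.
Step 7. [r2c2∈{4}] r2c2's peers cover all but 4 ⇒ r2c2=4.

Answer: 1 2 4 3 / 3 4 1 2 / 2 1 3 4 / 4 3 2 1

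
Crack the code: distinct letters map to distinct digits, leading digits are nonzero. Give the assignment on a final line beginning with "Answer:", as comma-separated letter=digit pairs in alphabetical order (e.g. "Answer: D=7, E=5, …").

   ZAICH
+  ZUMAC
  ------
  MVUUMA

Step 1. [M] M is the leading digit of a 6-digit sum of two 5-digit numbers; the final carry is exactly 1. So M=1.
Step 2. [col 1: H + C ≡ A (mod 10)] several values work for A in column 1 (H + C ≡ A (mod 10), carry-in 0); try A=9, so A=9.
Step 3. [col 1: H + C ≡ A (mod 10)] several values work for H in column 1 (H + C ≡ A (mod 10), carry-in 0); try H=7, so H=7.
Step 4. [col 1: H + C ≡ A (mod 10)] column 1: given H=7, A=9, carry-in 0, and digits 1,7,9 already taken and all letters distinct, H+C≡A (mod 10) forces C=2, so C=2.
Step 5. [col 3: I + M ≡ U (mod 10)] several values work for U in column 3 (I + M ≡ U (mod 10), carry-in 1); try U=0. So U=0.
Step 6. [col 3: I + M ≡ U (mod 10)] column 3 reads I+M+carry(1)=U with M=1, U=0; with digits 0,1,2,7,9 already taken and all letters distinct, the only value for I is 8 ⇒ I=8.
Step 7. [col 5: Z + Z ≡ V (mod 10)] in column 5 we have Z+Z≡V with carry-in 1; given nothing yet and digits 0,1,2,7,8,9 already taken and all letters distinct, that pins Z to 6, so Z=6.
Step 8. [col 5: Z + Z ≡ V (mod 10)] in column 5 we have Z+Z≡V with carry-in 1; given Z=6 and digits 0,1,2,6,7,8,9 already taken and all letters distinct, that pins V to 3. So V=3.

Answer: A=9, C=2, H=7, I=8, M=1, U=0, V=3, Z=6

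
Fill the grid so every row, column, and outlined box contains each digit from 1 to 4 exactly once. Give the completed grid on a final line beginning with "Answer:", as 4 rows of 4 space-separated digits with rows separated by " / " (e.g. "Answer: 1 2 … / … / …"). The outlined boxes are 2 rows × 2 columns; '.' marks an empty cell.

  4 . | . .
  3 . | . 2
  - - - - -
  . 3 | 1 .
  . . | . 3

Step 1. [r4c2∈{1,2,4}] across col 2, 4 lands solely at r4c2, so r4c2=4.
Step 2. [r1c2∈{1,2}] r1c2 is the only open cell in row 1 admitting 2. So r1c2=2.
Step 3. [r4c1∈{1,2}] in row 4, 1 fits only at r4c1. So r4c1=1.
Step 4. [r4c3∈{2}] r4c3 has the single candidate 2, so r4c3=2.
Step 5. [r2c3∈{4}] only 4 remains possible at r2c3, so r2c3=4.
Step 6. [r1c4∈{1}] r1c4's peers cover all but 1, so r1c4=1.
Step 7. [r2c2∈{1}] r2c2's peers cover all but 1, so r2c2=1.
Step 8. [r3c4∈{4}] r3c4 has the single candidate 4, so r3c4=4.
Step 9. [r1c3∈{3}] r1c3 is down to just 3. So r1c3=3.
Step 10. [r3c1∈{2}] r3c1 has the single candidate 2. So r3c1=2.

Answer: 4 2 3 1 / 3 1 4 2 / 2 3 1 4 / 1 4 2 3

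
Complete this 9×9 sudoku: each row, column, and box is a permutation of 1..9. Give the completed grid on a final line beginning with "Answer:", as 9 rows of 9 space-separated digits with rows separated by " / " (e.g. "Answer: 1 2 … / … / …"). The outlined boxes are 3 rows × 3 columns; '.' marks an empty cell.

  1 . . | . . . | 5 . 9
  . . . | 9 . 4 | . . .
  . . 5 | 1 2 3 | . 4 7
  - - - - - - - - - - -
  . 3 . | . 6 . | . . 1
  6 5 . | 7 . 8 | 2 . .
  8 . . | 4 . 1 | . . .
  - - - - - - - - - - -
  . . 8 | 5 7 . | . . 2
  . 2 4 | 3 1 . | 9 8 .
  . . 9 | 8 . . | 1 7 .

Step 1. [r9c2∈{6}] r9c2 has the single candidate 6 ⇒ r9c2=6.
Step 2. [r3c7∈{6,8}] r3c7 is the only open cell in row 3 admitting 6, so r3c7=6.
Step 3. [r6c3∈{2,7}] 2 has one home in row 6: r6c3. So r6c3=2.
Step 4. [r4c3∈{7}] r4c3 is down to just 7 ⇒ r4c3=7.
Step 5. [r2c9∈{3,8}] in col 9, 8 fits only at r2c9. So r2c9=8.
Step 6. [r2c7∈{3}] nothing but 3 survives at r2c7 ⇒ r2c7=3.
Step 7. [r4c6∈{2,5,9}] r4c6 is the only open cell in col 6 admitting 5 ⇒ r4c6=5.
Step 8. [r6c2∈{9}] r6c2's peers cover all but 9. So r6c2=9.
Step 9. [r8c6∈{6}] r8c6 is down to just 6. So r8c6=6.
Step 10. [r6c9∈{3,5,6}] col 9 places 6 nowhere but r6c9. So r6c9=6.
Step 11. [r5c9∈{3,4}] across row 5, 4 lands solely at r5c9. So r5c9=4.
Step 12. [r9c9∈{3,5}] in col 9, 3 fits only at r9c9, so r9c9=3.
Step 13. [r6c5∈{3}] nothing but 3 survives at r6c5, so r6c5=3.
Step 14. [r2c2∈{7}] nothing but 7 survives at r2c2 ⇒ r2c2=7.
Step 15. [r1c2∈{4,8}] r1c2 is the only open cell in row 1 admitting 4 ⇒ r1c2=4.
Step 16. [r5c8∈{3,9}] row 5 places 3 nowhere but r5c8 ⇒ r5c8=3.
Step 17. [r2c3∈{6}] nothing but 6 survives at r2c3, so r2c3=6.
Step 18. [r1c8∈{2}] only 2 remains possible at r1c8 ⇒ r1c8=2.
Step 19. [r9c1∈{5}] only 5 remains possible at r9c1 ⇒ r9c1=5.
Step 20. [r2c1∈{2}] r2c1 is down to just 2 ⇒ r2c1=2.
Step 21. [r1c3∈{3}] only 3 remains possible at r1c3 ⇒ r1c3=3.
Step 22. [r1c5∈{8}] r1c5's peers cover all but 8, so r1c5=8.
Step 23. [r4c8∈{9}] r4c8's peers cover all but 9. So r4c8=9.
Step 24. [r6c8∈{5}] r6c8 has the single candidate 5. So r6c8=5.
Step 25. [r4c7∈{8}] r4c7's peers cover all but 8 ⇒ r4c7=8.
Step 26. [r8c1∈{7}] nothing but 7 survives at r8c1, so r8c1=7.
Step 27. [r3c1∈{9}] nothing but 9 survives at r3c1 ⇒ r3c1=9.
Step 28. [r4c1∈{4}] r4c1 has the single candidate 4 ⇒ r4c1=4.
Step 29. [r5c5∈{9}] r5c5's peers cover all but 9 ⇒ r5c5=9.
Step 30. [r9c5∈{4}] r9c5 has the single candidate 4. So r9c5=4.
Step 31. [r7c6∈{9}] nothing but 9 survives at r7c6. So r7c6=9.
Step 32. [r2c5∈{5}] nothing but 5 survives at r2c5. So r2c5=5.
Step 33. [r8c9∈{5}] r8c9 is down to just 5 ⇒ r8c9=5.
Step 34. [r9c6∈{2}] only 2 remains possible at r9c6. So r9c6=2.
Step 35. [r4c4∈{2}] r4c4 has the single candidate 2 ⇒ r4c4=2.
Step 36. [r3c2∈{8}] r3c2 is down to just 8. So r3c2=8.
Step 37. [r7c1∈{3}] r7c1 has the single candidate 3 ⇒ r7c1=3.
Step 38. [r5c3∈{1}] r5c3 has the single candidate 1 ⇒ r5c3=1.
Step 39. [r2c8∈{1}] r2c8 is down to just 1, so r2c8=1.
Step 40. [r7c8∈{6}] r7c8 is down to just 6, so r7c8=6.
Step 41. [r7c2∈{1}] nothing but 1 survives at r7c2. So r7c2=1.
Step 42. [r7c7∈{4}] nothing but 4 survives at r7c7, so r7c7=4.
Step 43. [r6c7∈{7}] nothing but 7 survives at r6c7. So r6c7=7.
Step 44. [r1c6∈{7}] r1c6's peers cover all but 7. So r1c6=7.
Step 45. [r1c4∈{6}] only 6 remains possible at r1c4. So r1c4=6.

Answer: 1 4 3 6 8 7 5 2 9 / 2 7 6 9 5 4 3 1 8 / 9 8 5 1 2 3 6 4 7 / 4 3 7 2 6 5 8 9 1 / 6 5 1 7 9 8 2 3 4 / 8 9 2 4 3 1 7 5 6 / 3 1 8 5 7 9 4 6 2 / 7 2 4 3 1 6 9 8 5 / 5 6 9 8 4 2 1 7 3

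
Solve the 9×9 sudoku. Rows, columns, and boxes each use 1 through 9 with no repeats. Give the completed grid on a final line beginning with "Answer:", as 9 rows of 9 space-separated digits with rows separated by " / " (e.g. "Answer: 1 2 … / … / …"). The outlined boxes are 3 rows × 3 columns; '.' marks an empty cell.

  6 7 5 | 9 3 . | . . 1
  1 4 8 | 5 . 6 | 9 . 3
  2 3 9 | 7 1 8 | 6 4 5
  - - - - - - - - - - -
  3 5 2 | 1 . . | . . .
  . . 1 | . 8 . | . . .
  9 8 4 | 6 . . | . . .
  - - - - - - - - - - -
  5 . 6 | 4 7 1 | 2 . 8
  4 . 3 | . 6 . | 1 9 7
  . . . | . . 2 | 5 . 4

Step 1. [r1c8∈{2,8}] in row 1, 2 fits only at r1c8, so r1c8=2.
Step 2. [r5c1∈{7}] only 7 remains possible at r5c1, so r5c1=7.
Step 3. [r6c5∈{2,5}] col 5 places 5 nowhere but r6c5, so r6c5=5.
Step 4. [r4c5∈{4,9}] r4c5 is the only open cell in col 5 admitting 4. So r4c5=4.
Step 5. [r9c4∈{3,8}] across box 8, 3 lands solely at r9c4, so r9c4=3.
Step 6. [r4c8∈{6,7,8}] r4c8 is the only open cell in col 8 admitting 8, so r4c8=8.
Step 7. [r4c7∈{7}] nothing but 7 survives at r4c7 ⇒ r4c7=7.
Step 8. [r6c7∈{3}] r6c7's peers cover all but 3 ⇒ r6c7=3.
Step 9. [r4c9∈{6,9}] row 4 places 6 nowhere but r4c9, so r4c9=6.
Step 10. [r5c9∈{2,9}] r5c9 is the only open cell in col 9 admitting 9. So r5c9=9.
Step 11. [r9c5∈{9}] r9c5 has the single candidate 9 ⇒ r9c5=9.
Step 12. [r5c6∈{3}] r5c6 is down to just 3. So r5c6=3.
Step 13. [r9c1∈{8}] only 8 remains possible at r9c1, so r9c1=8.
Step 14. [r7c2∈{9}] r7c2 has the single candidate 9. So r7c2=9.
Step 15. [r6c9∈{2}] nothing but 2 survives at r6c9, so r6c9=2.
Step 16. [r6c6∈{7}] nothing but 7 survives at r6c6, so r6c6=7.
Step 17. [r6c8∈{1}] only 1 remains possible at r6c8, so r6c8=1.
Step 18. [r8c2∈{2}] only 2 remains possible at r8c2 ⇒ r8c2=2.
Step 19. [r5c2∈{6}] only 6 remains possible at r5c2, so r5c2=6.
Step 20. [r5c7∈{4}] nothing but 4 survives at r5c7, so r5c7=4.
Step 21. [r4c6∈{9}] r4c6 is down to just 9. So r4c6=9.
Step 22. [r9c2∈{1}] nothing but 1 survives at r9c2, so r9c2=1.
Step 23. [r9c3∈{7}] nothing but 7 survives at r9c3 ⇒ r9c3=7.
Step 24. [r5c4∈{2}] nothing but 2 survives at r5c4, so r5c4=2.
Step 25. [r1c6∈{4}] r1c6 has the single candidate 4, so r1c6=4.
Step 26. [r8c6∈{5}] r8c6's peers cover all but 5. So r8c6=5.
Step 27. [r7c8∈{3}] nothing but 3 survives at r7c8. So r7c8=3.
Step 28. [r2c8∈{7}] only 7 remains possible at r2c8 ⇒ r2c8=7.
Step 29. [r9c8∈{6}] r9c8 has the single candidate 6 ⇒ r9c8=6.
Step 30. [r5c8∈{5}] r5c8 has the single candidate 5, so r5c8=5.
Step 31. [r2c5∈{2}] only 2 remains possible at r2c5, so r2c5=2.
Step 32. [r8c4∈{8}] only 8 remains possible at r8c4, so r8c4=8.
Step 33. [r1c7∈{8}] r1c7 is down to just 8 ⇒ r1c7=8.

Answer: 6 7 5 9 3 4 8 2 1 / 1 4 8 5 2 6 9 7 3 / 2 3 9 7 1 8 6 4 5 / 3 5 2 1 4 9 7 8 6 / 7 6 1 2 8 3 4 5 9 / 9 8 4 6 5 7 3 1 2 / 5 9 6 4 7 1 2 3 8 / 4 2 3 8 6 5 1 9 7 / 8 1 7 3 9 2 5 6 4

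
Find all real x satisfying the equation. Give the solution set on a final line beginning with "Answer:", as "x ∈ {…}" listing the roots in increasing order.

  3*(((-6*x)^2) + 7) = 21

Step 1. [3*(((-6*x)^2) + 7) = 21] 3·(inner) — divide through by 3. So div: ((-6*x)^2) + 7 = 7.
Step 2. [((-6*x)^2) + 7 = 7] the outer +7 inverts by subtracting 7. So sub: (-6*x)^2 = 0.
Step 3. [(-6*x)^2 = 0] √ both sides: 0 ≥ 0 gives two branches. So sqrt: -6*x = 0.
Step 4. [-6*x = 0] divide by the outer -6 ⇒ div: x = 0.

Answer: x ∈ {0}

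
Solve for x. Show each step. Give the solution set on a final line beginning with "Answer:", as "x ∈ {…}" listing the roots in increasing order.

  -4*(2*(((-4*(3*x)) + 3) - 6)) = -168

Step 1. [-4*(2*(((-4*(3*x)) + 3) - 6)) = -168] -4 out front; divide by -4, so div: 2*(((-4*(3*x)) + 3) - 6) = 42.
Step 2. [2*(((-4*(3*x)) + 3) - 6) = 42] leading coefficient 2: divide by 2. So div: ((-4*(3*x)) + 3) - 6 = 21.
Step 3. [((-4*(3*x)) + 3) - 6 = 21] -6 is outermost — add 6 both sides. So sub: (-4*(3*x)) + 3 = 27.
Step 4. [(-4*(3*x)) + 3 = 27] peel the +3: subtract 3 from each side. So sub: -4*(3*x) = 24.
Step 5. [-4*(3*x) = 24] leading coefficient -4: divide by -4. So div: 3*x = -6.
Step 6. [3*x = -6] leading coefficient 3: divide by 3 ⇒ div: x = -2.

Answer: x ∈ {-2}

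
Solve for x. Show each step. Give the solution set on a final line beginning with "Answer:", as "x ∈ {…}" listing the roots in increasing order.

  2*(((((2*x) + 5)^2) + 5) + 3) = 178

Step 1. [2*(((((2*x) + 5)^2) + 5) + 3) = 178] divide by the outer 2, so div: ((((2*x) + 5)^2) + 5) + 3 = 89.
Step 2. [((((2*x) + 5)^2) + 5) + 3 = 89] peel the +3: subtract 3 from each side. So sub: (((2*x) + 5)^2) + 5 = 86.
Step 3. [(((2*x) + 5)^2) + 5 = 86] subtract 5: x sits inside (… + 5), so sub: ((2*x) + 5)^2 = 81.
Step 4. [((2*x) + 5)^2 = 81] 81 ≥ 0, LHS is (·)² — take ±√, so sqrt: (2*x) + 5 = 9 or -9.
Step 5. [(2*x) + 5 = 9 or -9] 5 comes off first (subtract 5), so sub: 2*x = 4 or -14.
Step 6. [2*x = 4 or -14] 2 out front; divide by 2 ⇒ div: x = 2 or -7.

Answer: x ∈ {-7, 2}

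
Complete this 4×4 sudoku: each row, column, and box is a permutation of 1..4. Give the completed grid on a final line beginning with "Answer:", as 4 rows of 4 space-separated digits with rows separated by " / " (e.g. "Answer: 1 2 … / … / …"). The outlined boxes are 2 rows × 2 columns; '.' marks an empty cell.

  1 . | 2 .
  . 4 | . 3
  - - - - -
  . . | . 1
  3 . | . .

Step 1. [r3c1∈{2,4}] 4 has one home in col 1: r3c1 ⇒ r3c1=4.
Step 2. [r4c4∈{2,4}] col 4 places 2 nowhere but r4c4, so r4c4=2.
Step 3. [r3c2∈{2}] nothing but 2 survives at r3c2 ⇒ r3c2=2.
Step 4. [r3c3∈{3}] nothing but 3 survives at r3c3, so r3c3=3.
Step 5. [r1c2∈{3}] r1c2 has the single candidate 3 ⇒ r1c2=3.
Step 6. [r2c1∈{2}] nothing but 2 survives at r2c1 ⇒ r2c1=2.
Step 7. [r1c4∈{4}] r1c4 has the single candidate 4, so r1c4=4.
Step 8. [r4c2∈{1}] only 1 remains possible at r4c2, so r4c2=1.
Step 9. [r4c3∈{4}] r4c3 has the single candidate 4. So r4c3=4.
Step 10. [r2c3∈{1}] only 1 remains possible at r2c3, so r2c3=1.

Answer: 1 3 2 4 / 2 4 1 3 / 4 2 3 1 / 3 1 4 2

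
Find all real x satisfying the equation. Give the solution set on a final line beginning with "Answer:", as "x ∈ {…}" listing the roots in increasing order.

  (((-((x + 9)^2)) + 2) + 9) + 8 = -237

Step 1. [(((-((x + 9)^2)) + 2) + 9) + 8 = -237] peel the +8: subtract 8 from each side, so sub: ((-((x + 9)^2)) + 2) + 9 = -245.
Step 2. [((-((x + 9)^2)) + 2) + 9 = -245] peel the +9: subtract 9 from each side. So sub: (-((x + 9)^2)) + 2 = -254.
Step 3. [(-((x + 9)^2)) + 2 = -254] 2 comes off first (subtract 2). So sub: -((x + 9)^2) = -256.
Step 4. [-((x + 9)^2) = -256] flip signs both sides, so neg: (x + 9)^2 = 256.
Step 5. [(x + 9)^2 = 256] LHS squared, RHS 256 ≥ 0: apply √ (±) ⇒ sqrt: x + 9 = 16 or -16.
Step 6. [x + 9 = 16 or -16] peel the +9: subtract 9 from each side. So sub: x = 7 or -25.

Answer: x ∈ {-25, 7}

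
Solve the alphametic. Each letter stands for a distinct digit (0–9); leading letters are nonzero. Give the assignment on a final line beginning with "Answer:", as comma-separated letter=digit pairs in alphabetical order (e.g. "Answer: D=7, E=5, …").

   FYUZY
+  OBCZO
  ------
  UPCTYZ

Step 1. [col 1: Y + O ≡ Z (mod 10)] column 1 (Y + O ≡ Z (mod 10), carry-in 0) doesn't pin O yet; pick O=4 and continue ⇒ O=4.
Step 2. [col 1: Y + O ≡ Z (mod 10)] column 1 (Y + O ≡ Z (mod 10), carry-in 0) doesn't pin Y yet; pick Y=2 and continue. So Y=2.
Step 3. [U] adding two 5-digit numbers gives at most 5+1 digits, and here it does — U is that final carry and must be 1. So U=1.
Step 4. [col 1: Y + O ≡ Z (mod 10)] column 1 reads Y+O+carry(0)=Z with Y=2, O=4; with digits 1,2,4 already taken and all letters distinct, the only value for Z is 6 ⇒ Z=6.
Step 5. [col 3: U + C ≡ T (mod 10)] column 3 (U + C ≡ T (mod 10), carry-in 1) doesn't pin C yet; pick C=8 and continue ⇒ C=8.
Step 6. [col 3: U + C ≡ T (mod 10)] from column 3 (U=1, C=8, carry-in 1, digits 1,2,4,6,8 already taken and all letters distinct): T must equal 0. So T=0.
Step 7. [col 4: Y + B ≡ C (mod 10)] column 4: given Y=2, C=8, carry-in 1, and digits 0,1,2,4,6,8 already taken and all letters distinct, Y+B≡C (mod 10) forces B=5 ⇒ B=5.
Step 8. [col 5: F + O ≡ P (mod 10)] several values work for F in column 5 (F + O ≡ P (mod 10), carry-in 0); try F=9 ⇒ F=9.
Step 9. [col 5: F + O ≡ P (mod 10)] in column 5 we have F+O≡P with carry-in 0; given F=9, O=4 and digits 0,1,2,4,5,6,8,9 already taken and all letters distinct, that pins P to 3, so P=3.

Answer: B=5, C=8, F=9, O=4, P=3, T=0, U=1, Y=2, Z=6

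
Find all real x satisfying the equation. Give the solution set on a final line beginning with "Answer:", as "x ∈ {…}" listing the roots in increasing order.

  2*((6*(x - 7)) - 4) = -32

Step 1. [2*((6*(x - 7)) - 4) = -32] divide by the outer 2. So div: (6*(x - 7)) - 4 = -16.
Step 2. [(6*(x - 7)) - 4 = -16] add 4: x sits inside (… - 4) ⇒ sub: 6*(x - 7) = -12.
Step 3. [6*(x - 7) = -12] 6 out front; divide by 6 ⇒ div: x - 7 = -2.
Step 4. [x - 7 = -2] peel the -7: add 7 from each side ⇒ sub: x = 5.

Answer: x ∈ {5}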